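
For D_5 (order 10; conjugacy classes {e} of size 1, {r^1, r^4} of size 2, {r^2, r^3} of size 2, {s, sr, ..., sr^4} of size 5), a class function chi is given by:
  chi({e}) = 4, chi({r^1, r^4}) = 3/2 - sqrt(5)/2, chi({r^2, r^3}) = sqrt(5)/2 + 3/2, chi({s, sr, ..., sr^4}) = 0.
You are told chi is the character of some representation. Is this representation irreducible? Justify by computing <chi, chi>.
Not irreducible (reducible): <chi, chi> = 3 > 1.

Why: <chi, chi> = (1/|G|) sum_C |C| * |chi(C)|^2 = (1/10)[1*|4|^2 + 2*|3/2 - sqrt(5)/2|^2 + 2*|sqrt(5)/2 + 3/2|^2 + 5*|0|^2]
  = (1/10)[(16) + (7 - 3*sqrt(5)) + (3*sqrt(5) + 7) + (0)] = 30/10 = 3.
A character is irreducible iff <chi, chi> = 1, so this representation is reducible.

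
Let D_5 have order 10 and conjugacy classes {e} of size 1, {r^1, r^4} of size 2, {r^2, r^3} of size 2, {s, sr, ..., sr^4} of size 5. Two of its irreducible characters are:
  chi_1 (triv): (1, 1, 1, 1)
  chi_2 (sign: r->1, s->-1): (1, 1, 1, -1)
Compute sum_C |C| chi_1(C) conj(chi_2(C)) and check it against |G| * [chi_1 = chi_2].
Sum = 0; so <chi_1, chi_2> = 0 (distinct irreducibles are orthogonal).

Compute term by term over conjugacy classes (|C| * chi_1(C) * conj(chi_2(C))):
  1*(1)*conj(1) + 2*(1)*conj(1) + 2*(1)*conj(1) + 5*(1)*conj(-1)
  = (1) + (2) + (2) + (-5)
  = 0.
Dividing by |G| = 10 gives 0/10 = 0, matching the row-orthogonality relation <chi_1, chi_2> = [chi_1 = chi_2].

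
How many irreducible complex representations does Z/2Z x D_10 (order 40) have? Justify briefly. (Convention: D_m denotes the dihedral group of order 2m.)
16

Proof sketch: The number of irreducible complex representations of a finite group equals its number of conjugacy classes. For a direct product, #classes(G x H) = #classes(G) * #classes(H). Z/2Z has 2 classes (abelian), D_10 has 8 classes, so 2 * 8 = 16, so Z/2Z x D_10 (order 40) has exactly 16 irreducible complex representations.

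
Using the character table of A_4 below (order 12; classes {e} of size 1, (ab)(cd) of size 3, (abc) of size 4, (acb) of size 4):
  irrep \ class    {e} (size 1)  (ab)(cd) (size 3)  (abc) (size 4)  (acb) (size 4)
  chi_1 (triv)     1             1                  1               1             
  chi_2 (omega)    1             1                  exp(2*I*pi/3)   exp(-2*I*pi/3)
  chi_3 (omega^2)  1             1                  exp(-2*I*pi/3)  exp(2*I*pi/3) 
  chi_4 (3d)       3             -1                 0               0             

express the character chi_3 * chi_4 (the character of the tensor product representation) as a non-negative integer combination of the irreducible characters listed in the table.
chi_3 tensor chi_4 = chi_4 (all other irreducibles have multiplicity 0).

Solution. The character of a tensor product is the pointwise product (chi_3 * chi_4)(C) = chi_3(C) * chi_4(C):
  {e}: (1)*(3), (ab)(cd): (1)*(-1), (abc): (exp(-2*I*pi/3))*(0), (acb): (exp(2*I*pi/3))*(0)
so (chi_3 * chi_4) takes values
  {e} -> 3, (ab)(cd) -> -1, (abc) -> 0, (acb) -> 0.
Now take the inner product of this character with each irreducible chi from the table, <chi_3*chi_4, chi> = (1/12) sum_C |C| (chi_3*chi_4)(C) conj(chi(C)):
  <chi_3*chi_4, chi_1> = (1/12)[1*(3)*conj(1) + 3*(-1)*conj(1) + 4*(0)*conj(1) + 4*(0)*conj(1)]
      = (1/12)[(3) + (-3) + (0) + (0)] = 0/12 = 0
  <chi_3*chi_4, chi_2> = (1/12)[1*(3)*conj(1) + 3*(-1)*conj(1) + 4*(0)*conj(exp(2*I*pi/3)) + 4*(0)*conj(exp(-2*I*pi/3))]
      = (1/12)[(3) + (-3) + (0) + (0)] = 0/12 = 0
  <chi_3*chi_4, chi_3> = (1/12)[1*(3)*conj(1) + 3*(-1)*conj(1) + 4*(0)*conj(exp(-2*I*pi/3)) + 4*(0)*conj(exp(2*I*pi/3))]
      = (1/12)[(3) + (-3) + (0) + (0)] = 0/12 = 0
  <chi_3*chi_4, chi_4> = (1/12)[1*(3)*conj(3) + 3*(-1)*conj(-1) + 4*(0)*conj(0) + 4*(0)*conj(0)]
      = (1/12)[(9) + (3) + (0) + (0)] = 12/12 = 1
(Exp terms are combined using exp(i*s)*conj(exp(i*t)) = exp(i*(s-t)), and sums of them are collapsed using the identity that for every m > 1 the m distinct m-th roots of unity sum to 0, e.g. 1 + exp(2*I*pi/3) + exp(-2*I*pi/3) = 0.)
Hence the multiplicities are chi_4: 1. Dimension check: dim(chi_3)*dim(chi_4) = 1*3 = 3 and sum (mult * dim) = 1*3 = 3.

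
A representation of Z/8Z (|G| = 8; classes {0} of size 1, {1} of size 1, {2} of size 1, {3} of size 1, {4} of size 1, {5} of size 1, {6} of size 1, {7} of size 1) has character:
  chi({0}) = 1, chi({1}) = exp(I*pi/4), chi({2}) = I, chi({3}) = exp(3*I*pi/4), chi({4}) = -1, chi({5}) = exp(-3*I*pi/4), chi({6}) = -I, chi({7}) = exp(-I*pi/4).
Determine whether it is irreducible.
Irreducible: <chi, chi> = 1.

Working: <chi, chi> = (1/|G|) sum_C |C| * |chi(C)|^2 = (1/8)[1*|1|^2 + 1*|exp(I*pi/4)|^2 + 1*|I|^2 + 1*|exp(3*I*pi/4)|^2 + 1*|-1|^2 + 1*|exp(-3*I*pi/4)|^2 + 1*|-I|^2 + 1*|exp(-I*pi/4)|^2]
  = (1/8)[(1) + (1) + (1) + (1) + (1) + (1) + (1) + (1)] = 8/8 = 1.
(Exp terms are combined using exp(i*s)*conj(exp(i*t)) = exp(i*(s-t)), and sums of them are collapsed using the identity that for every m > 1 the m distinct m-th roots of unity sum to 0, e.g. 1 + exp(2*I*pi/3) + exp(-2*I*pi/3) = 0.)
A character is irreducible iff <chi, chi> = 1, so this representation is irreducible.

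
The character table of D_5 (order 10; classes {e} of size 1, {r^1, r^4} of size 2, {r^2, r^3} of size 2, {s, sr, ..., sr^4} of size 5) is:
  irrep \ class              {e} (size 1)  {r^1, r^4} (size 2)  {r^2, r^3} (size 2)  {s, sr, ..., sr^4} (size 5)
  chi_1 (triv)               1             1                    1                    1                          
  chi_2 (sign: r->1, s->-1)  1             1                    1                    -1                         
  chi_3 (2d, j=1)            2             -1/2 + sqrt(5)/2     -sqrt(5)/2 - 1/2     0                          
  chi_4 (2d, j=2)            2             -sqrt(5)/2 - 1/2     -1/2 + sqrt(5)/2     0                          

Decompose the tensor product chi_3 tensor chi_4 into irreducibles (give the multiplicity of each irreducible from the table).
chi_3 tensor chi_4 = chi_3 + chi_4 (all other irreducibles have multiplicity 0).

The character of a tensor product is the pointwise product (chi_3 * chi_4)(C) = chi_3(C) * chi_4(C):
  {e}: (2)*(2), {r^1, r^4}: (-1/2 + sqrt(5)/2)*(-sqrt(5)/2 - 1/2), {r^2, r^3}: (-sqrt(5)/2 - 1/2)*(-1/2 + sqrt(5)/2), {s, sr, ..., sr^4}: (0)*(0)
so (chi_3 * chi_4) takes values
  {e} -> 4, {r^1, r^4} -> -1, {r^2, r^3} -> -1, {s, sr, ..., sr^4} -> 0.
Now take the inner product of this character with each irreducible chi from the table, <chi_3*chi_4, chi> = (1/10) sum_C |C| (chi_3*chi_4)(C) conj(chi(C)):
  <chi_3*chi_4, chi_1> = (1/10)[1*(4)*conj(1) + 2*(-1)*conj(1) + 2*(-1)*conj(1) + 5*(0)*conj(1)]
      = (1/10)[(4) + (-2) + (-2) + (0)] = 0/10 = 0
  <chi_3*chi_4, chi_2> = (1/10)[1*(4)*conj(1) + 2*(-1)*conj(1) + 2*(-1)*conj(1) + 5*(0)*conj(-1)]
      = (1/10)[(4) + (-2) + (-2) + (0)] = 0/10 = 0
  <chi_3*chi_4, chi_3> = (1/10)[1*(4)*conj(2) + 2*(-1)*conj(-1/2 + sqrt(5)/2) + 2*(-1)*conj(-sqrt(5)/2 - 1/2) + 5*(0)*conj(0)]
      = (1/10)[(8) + (1 - sqrt(5)) + (1 + sqrt(5)) + (0)] = 10/10 = 1
  <chi_3*chi_4, chi_4> = (1/10)[1*(4)*conj(2) + 2*(-1)*conj(-sqrt(5)/2 - 1/2) + 2*(-1)*conj(-1/2 + sqrt(5)/2) + 5*(0)*conj(0)]
      = (1/10)[(8) + (1 + sqrt(5)) + (1 - sqrt(5)) + (0)] = 10/10 = 1
Hence the multiplicities are chi_3: 1, chi_4: 1. Dimension check: dim(chi_3)*dim(chi_4) = 2*2 = 4 and sum (mult * dim) = 1*2 + 1*2 = 4.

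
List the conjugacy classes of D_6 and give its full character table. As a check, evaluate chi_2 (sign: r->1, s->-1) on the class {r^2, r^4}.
Conjugacy classes: {e} of size 1, {r^3} of size 1, {r^1, r^5} of size 2, {r^2, r^4} of size 2, {s, sr^2, ...} of size 3, {sr, sr^3, ...} of size 3.
Character table:
  irrep \ class              {e} (size 1)  {r^3} (size 1)  {r^1, r^5} (size 2)  {r^2, r^4} (size 2)  {s, sr^2, ...} (size 3)  {sr, sr^3, ...} (size 3)
  chi_1 (triv)               1             1               1                    1                    1                        1                       
  chi_2 (sign: r->1, s->-1)  1             1               1                    1                    -1                       -1                      
  chi_3 (r->-1, s->1)        1             -1              -1                   1                    1                        -1                      
  chi_4 (r->-1, s->-1)       1             -1              -1                   1                    -1                       1                       
  chi_5 (2d, j=1)            2             -2              1                    -1                   0                        0                       
  chi_6 (2d, j=2)            2             2               -1                   -1                   0                        0                       

Spot check: chi_2 (sign: r->1, s->-1) on {r^2, r^4} = 1.

Justification: D_6 has order 2*6 = 12 with 6 conjugacy classes, hence 6 irreducibles. Sum of squared dims 1 + 1 + 1 + 1 + 4 + 4 = 12 = |G|. Linear characters come from the abelianisation; the 2-dimensional irreps have character r^k -> 2*cos(2*pi*j*k/6), reflections -> 0.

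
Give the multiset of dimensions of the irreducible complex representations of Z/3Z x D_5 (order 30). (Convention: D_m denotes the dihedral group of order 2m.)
Dimensions: 1, 1, 1, 1, 1, 1, 2, 2, 2, 2, 2, 2

Solution. There are 12 irreducibles (= number of conjugacy classes). Their dimensions d_i satisfy sum d_i^2 = |G| = 30: 1 + 1 + 1 + 1 + 1 + 1 + 4 + 4 + 4 + 4 + 4 + 4 = 30. (For the product with Z/3Z: each of the 3 1-dim characters of Z/3Z tensors with each irrep of D_5, giving 3 copies of each D_5-dimension.)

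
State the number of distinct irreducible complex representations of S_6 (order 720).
11

Argument: The number of irreducible complex representations of a finite group equals its number of conjugacy classes. Conjugacy classes in S_6 correspond to cycle types, i.e. partitions of 6; there are p(6) = 11 of them, so S_6 (order 720) has exactly 11 irreducible complex representations.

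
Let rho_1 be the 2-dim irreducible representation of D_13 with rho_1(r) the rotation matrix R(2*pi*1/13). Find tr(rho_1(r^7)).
chi_{rho_1}(r^7) = 2*cos(2*pi*1*7/13) = -2*cos(pi/13)

rho_1(r^7) is rotation by angle 2*pi*1*7/13, whose trace is 2*cos(2*pi*1*7/13) = -2*cos(pi/13).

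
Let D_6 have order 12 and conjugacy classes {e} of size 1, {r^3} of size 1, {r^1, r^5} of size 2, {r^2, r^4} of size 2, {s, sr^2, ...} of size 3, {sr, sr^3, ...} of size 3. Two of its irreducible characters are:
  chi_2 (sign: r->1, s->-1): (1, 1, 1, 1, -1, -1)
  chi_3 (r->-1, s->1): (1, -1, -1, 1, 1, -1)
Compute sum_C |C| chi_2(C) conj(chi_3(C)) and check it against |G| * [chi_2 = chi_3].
Sum = 0; so <chi_2, chi_3> = 0 (distinct irreducibles are orthogonal).

Justification: Compute term by term over conjugacy classes (|C| * chi_2(C) * conj(chi_3(C))):
  1*(1)*conj(1) + 1*(1)*conj(-1) + 2*(1)*conj(-1) + 2*(1)*conj(1) + 3*(-1)*conj(1) + 3*(-1)*conj(-1)
  = (1) + (-1) + (-2) + (2) + (-3) + (3)
  = 0.
Dividing by |G| = 12 gives 0/12 = 0, matching the row-orthogonality relation <chi_2, chi_3> = [chi_2 = chi_3].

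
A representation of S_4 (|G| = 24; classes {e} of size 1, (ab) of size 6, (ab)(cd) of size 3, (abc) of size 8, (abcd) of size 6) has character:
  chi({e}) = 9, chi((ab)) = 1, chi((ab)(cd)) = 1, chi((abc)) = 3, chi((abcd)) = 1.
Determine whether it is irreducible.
Not irreducible (reducible): <chi, chi> = 7 > 1.

Working: <chi, chi> = (1/|G|) sum_C |C| * |chi(C)|^2 = (1/24)[1*|9|^2 + 6*|1|^2 + 3*|1|^2 + 8*|3|^2 + 6*|1|^2]
  = (1/24)[(81) + (6) + (3) + (72) + (6)] = 168/24 = 7.
A character is irreducible iff <chi, chi> = 1, so this representation is reducible.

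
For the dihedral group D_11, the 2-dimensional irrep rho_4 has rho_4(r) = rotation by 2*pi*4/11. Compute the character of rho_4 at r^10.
chi_{rho_4}(r^10) = 2*cos(2*pi*4*10/11) = -2*cos(3*pi/11)

Working: rho_4(r^10) is rotation by angle 2*pi*4*10/11, whose trace is 2*cos(2*pi*4*10/11) = -2*cos(3*pi/11).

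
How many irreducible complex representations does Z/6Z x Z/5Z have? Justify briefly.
30

Proof sketch: The number of irreducible complex representations of a finite group equals its number of conjugacy classes. Z/6Z x Z/5Z is abelian of order 30, so every element is its own conjugacy class: 30 classes, so Z/6Z x Z/5Z (order 30) has exactly 30 irreducible complex representations.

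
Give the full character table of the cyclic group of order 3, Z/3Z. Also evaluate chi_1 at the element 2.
Character table of Z/3Z (irreps indexed chi_0,...,chi_2 with chi_k(m) = zeta_3^(k*m), zeta_3 = exp(2*pi*i/3)):
  irrep \ class  {0} (size 1)  {1} (size 1)    {2} (size 1)  
  chi_0          1             1               1             
  chi_1          1             exp(2*I*pi/3)   exp(-2*I*pi/3)
  chi_2          1             exp(-2*I*pi/3)  exp(2*I*pi/3) 

Spot check: chi_1(2) = zeta_3^(1*2) = zeta_3^2 = exp(-2*I*pi/3).

Explanation: Z/3Z is abelian, so all 3 irreducible complex representations are 1-dimensional. They are given by chi_k(m) = zeta_3^(k*m) for k = 0,...,2. Row orthogonality: sum_m chi_k(m) conj(chi_l(m)) = 3 * [k = l].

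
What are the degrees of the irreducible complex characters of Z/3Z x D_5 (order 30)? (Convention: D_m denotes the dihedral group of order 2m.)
Dimensions: 1, 1, 1, 1, 1, 1, 2, 2, 2, 2, 2, 2

Why: There are 12 irreducibles (= number of conjugacy classes). Their dimensions d_i satisfy sum d_i^2 = |G| = 30: 1 + 1 + 1 + 1 + 1 + 1 + 4 + 4 + 4 + 4 + 4 + 4 = 30. (For the product with Z/3Z: each of the 3 1-dim characters of Z/3Z tensors with each irrep of D_5, giving 3 copies of each D_5-dimension.)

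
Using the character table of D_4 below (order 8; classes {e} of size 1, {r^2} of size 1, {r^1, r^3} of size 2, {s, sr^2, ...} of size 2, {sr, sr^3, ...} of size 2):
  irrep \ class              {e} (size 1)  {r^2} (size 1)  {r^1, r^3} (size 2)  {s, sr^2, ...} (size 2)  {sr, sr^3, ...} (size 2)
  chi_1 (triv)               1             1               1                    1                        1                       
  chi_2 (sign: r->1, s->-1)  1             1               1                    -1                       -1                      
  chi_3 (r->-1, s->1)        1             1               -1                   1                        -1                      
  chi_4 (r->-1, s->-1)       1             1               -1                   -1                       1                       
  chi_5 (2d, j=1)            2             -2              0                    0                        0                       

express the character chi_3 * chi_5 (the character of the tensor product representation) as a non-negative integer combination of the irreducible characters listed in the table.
chi_3 tensor chi_5 = chi_5 (all other irreducibles have multiplicity 0).

Justification: The character of a tensor product is the pointwise product (chi_3 * chi_5)(C) = chi_3(C) * chi_5(C):
  {e}: (1)*(2), {r^2}: (1)*(-2), {r^1, r^3}: (-1)*(0), {s, sr^2, ...}: (1)*(0), {sr, sr^3, ...}: (-1)*(0)
so (chi_3 * chi_5) takes values
  {e} -> 2, {r^2} -> -2, {r^1, r^3} -> 0, {s, sr^2, ...} -> 0, {sr, sr^3, ...} -> 0.
Now take the inner product of this character with each irreducible chi from the table, <chi_3*chi_5, chi> = (1/8) sum_C |C| (chi_3*chi_5)(C) conj(chi(C)):
  <chi_3*chi_5, chi_1> = (1/8)[1*(2)*conj(1) + 1*(-2)*conj(1) + 2*(0)*conj(1) + 2*(0)*conj(1) + 2*(0)*conj(1)]
      = (1/8)[(2) + (-2) + (0) + (0) + (0)] = 0/8 = 0
  <chi_3*chi_5, chi_2> = (1/8)[1*(2)*conj(1) + 1*(-2)*conj(1) + 2*(0)*conj(1) + 2*(0)*conj(-1) + 2*(0)*conj(-1)]
      = (1/8)[(2) + (-2) + (0) + (0) + (0)] = 0/8 = 0
  <chi_3*chi_5, chi_3> = (1/8)[1*(2)*conj(1) + 1*(-2)*conj(1) + 2*(0)*conj(-1) + 2*(0)*conj(1) + 2*(0)*conj(-1)]
      = (1/8)[(2) + (-2) + (0) + (0) + (0)] = 0/8 = 0
  <chi_3*chi_5, chi_4> = (1/8)[1*(2)*conj(1) + 1*(-2)*conj(1) + 2*(0)*conj(-1) + 2*(0)*conj(-1) + 2*(0)*conj(1)]
      = (1/8)[(2) + (-2) + (0) + (0) + (0)] = 0/8 = 0
  <chi_3*chi_5, chi_5> = (1/8)[1*(2)*conj(2) + 1*(-2)*conj(-2) + 2*(0)*conj(0) + 2*(0)*conj(0) + 2*(0)*conj(0)]
      = (1/8)[(4) + (4) + (0) + (0) + (0)] = 8/8 = 1
Hence the multiplicities are chi_5: 1. Dimension check: dim(chi_3)*dim(chi_5) = 1*2 = 2 and sum (mult * dim) = 1*2 = 2.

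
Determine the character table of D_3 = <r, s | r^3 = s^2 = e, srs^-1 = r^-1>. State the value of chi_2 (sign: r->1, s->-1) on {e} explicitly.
Conjugacy classes: {e} of size 1, {r^1, r^2} of size 2, {s, sr, ..., sr^2} of size 3.
Character table:
  irrep \ class              {e} (size 1)  {r^1, r^2} (size 2)  {s, sr, ..., sr^2} (size 3)
  chi_1 (triv)               1             1                    1                          
  chi_2 (sign: r->1, s->-1)  1             1                    -1                         
  chi_3 (2d, j=1)            2             -1                   0                          

Spot check: chi_2 (sign: r->1, s->-1) on {e} = 1.

Explanation: D_3 has order 2*3 = 6 with 3 conjugacy classes, hence 3 irreducibles. Sum of squared dims 1 + 1 + 4 = 6 = |G|. Linear characters come from the abelianisation; the 2-dimensional irreps have character r^k -> 2*cos(2*pi*j*k/3), reflections -> 0.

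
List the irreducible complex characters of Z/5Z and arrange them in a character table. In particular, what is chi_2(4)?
Character table of Z/5Z (irreps indexed chi_0,...,chi_4 with chi_k(m) = zeta_5^(k*m), zeta_5 = exp(2*pi*i/5)):
  irrep \ class  {0} (size 1)  {1} (size 1)    {2} (size 1)    {3} (size 1)    {4} (size 1)  
  chi_0          1             1               1               1               1             
  chi_1          1             exp(2*I*pi/5)   exp(4*I*pi/5)   exp(-4*I*pi/5)  exp(-2*I*pi/5)
  chi_2          1             exp(4*I*pi/5)   exp(-2*I*pi/5)  exp(2*I*pi/5)   exp(-4*I*pi/5)
  chi_3          1             exp(-4*I*pi/5)  exp(2*I*pi/5)   exp(-2*I*pi/5)  exp(4*I*pi/5) 
  chi_4          1             exp(-2*I*pi/5)  exp(-4*I*pi/5)  exp(4*I*pi/5)   exp(2*I*pi/5) 

Spot check: chi_2(4) = zeta_5^(2*4) = zeta_5^8 = exp(-4*I*pi/5).

Explanation: Z/5Z is abelian, so all 5 irreducible complex representations are 1-dimensional. They are given by chi_k(m) = zeta_5^(k*m) for k = 0,...,4. Row orthogonality: sum_m chi_k(m) conj(chi_l(m)) = 5 * [k = l].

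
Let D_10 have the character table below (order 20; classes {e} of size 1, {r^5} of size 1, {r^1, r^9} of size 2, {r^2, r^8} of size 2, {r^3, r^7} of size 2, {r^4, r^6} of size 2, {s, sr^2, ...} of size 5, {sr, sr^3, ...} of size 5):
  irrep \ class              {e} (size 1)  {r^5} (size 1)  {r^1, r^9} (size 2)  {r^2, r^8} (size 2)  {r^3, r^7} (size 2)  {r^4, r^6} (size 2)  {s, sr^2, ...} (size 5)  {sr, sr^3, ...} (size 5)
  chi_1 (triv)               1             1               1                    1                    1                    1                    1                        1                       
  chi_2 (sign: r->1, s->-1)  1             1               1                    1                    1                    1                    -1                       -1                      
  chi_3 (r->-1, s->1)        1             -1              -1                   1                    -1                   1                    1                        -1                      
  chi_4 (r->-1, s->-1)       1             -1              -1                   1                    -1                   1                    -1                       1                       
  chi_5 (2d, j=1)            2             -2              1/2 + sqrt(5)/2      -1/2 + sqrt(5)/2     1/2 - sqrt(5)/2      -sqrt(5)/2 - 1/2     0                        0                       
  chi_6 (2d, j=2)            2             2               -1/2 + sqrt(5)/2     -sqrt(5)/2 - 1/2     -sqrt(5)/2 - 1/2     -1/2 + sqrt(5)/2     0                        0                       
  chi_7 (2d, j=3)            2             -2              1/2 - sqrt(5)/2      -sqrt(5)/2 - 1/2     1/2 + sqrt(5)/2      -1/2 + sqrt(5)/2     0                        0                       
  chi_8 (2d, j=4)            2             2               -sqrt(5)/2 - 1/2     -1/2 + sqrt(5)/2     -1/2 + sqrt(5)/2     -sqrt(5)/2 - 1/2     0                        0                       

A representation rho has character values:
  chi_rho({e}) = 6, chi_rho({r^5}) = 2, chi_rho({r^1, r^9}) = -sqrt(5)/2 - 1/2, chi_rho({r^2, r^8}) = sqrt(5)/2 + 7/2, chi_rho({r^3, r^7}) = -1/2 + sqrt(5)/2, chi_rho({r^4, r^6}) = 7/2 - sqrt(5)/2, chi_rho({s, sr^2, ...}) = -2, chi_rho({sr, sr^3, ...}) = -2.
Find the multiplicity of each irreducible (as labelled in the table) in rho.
Multiplicities: chi_1: 0, chi_2: 2, chi_3: 1, chi_4: 1, chi_5: 0, chi_6: 0, chi_7: 0, chi_8: 1.

Explanation: Use <chi_rho, chi> = (1/|G|) sum_C |C| * chi_rho(C) * conj(chi(C)) with |G| = 20 for each irreducible chi in the table:
  <chi_rho, chi_1> = (1/20)[1*(6)*conj(1) + 1*(2)*conj(1) + 2*(-sqrt(5)/2 - 1/2)*conj(1) + 2*(sqrt(5)/2 + 7/2)*conj(1) + 2*(-1/2 + sqrt(5)/2)*conj(1) + 2*(7/2 - sqrt(5)/2)*conj(1) + 5*(-2)*conj(1) + 5*(-2)*conj(1)]
      = (1/20)[(6) + (2) + (-sqrt(5) - 1) + (sqrt(5) + 7) + (-1 + sqrt(5)) + (7 - sqrt(5)) + (-10) + (-10)] = 0/20 = 0
  <chi_rho, chi_2> = (1/20)[1*(6)*conj(1) + 1*(2)*conj(1) + 2*(-sqrt(5)/2 - 1/2)*conj(1) + 2*(sqrt(5)/2 + 7/2)*conj(1) + 2*(-1/2 + sqrt(5)/2)*conj(1) + 2*(7/2 - sqrt(5)/2)*conj(1) + 5*(-2)*conj(-1) + 5*(-2)*conj(-1)]
      = (1/20)[(6) + (2) + (-sqrt(5) - 1) + (sqrt(5) + 7) + (-1 + sqrt(5)) + (7 - sqrt(5)) + (10) + (10)] = 40/20 = 2
  <chi_rho, chi_3> = (1/20)[1*(6)*conj(1) + 1*(2)*conj(-1) + 2*(-sqrt(5)/2 - 1/2)*conj(-1) + 2*(sqrt(5)/2 + 7/2)*conj(1) + 2*(-1/2 + sqrt(5)/2)*conj(-1) + 2*(7/2 - sqrt(5)/2)*conj(1) + 5*(-2)*conj(1) + 5*(-2)*conj(-1)]
      = (1/20)[(6) + (-2) + (1 + sqrt(5)) + (sqrt(5) + 7) + (1 - sqrt(5)) + (7 - sqrt(5)) + (-10) + (10)] = 20/20 = 1
  <chi_rho, chi_4> = (1/20)[1*(6)*conj(1) + 1*(2)*conj(-1) + 2*(-sqrt(5)/2 - 1/2)*conj(-1) + 2*(sqrt(5)/2 + 7/2)*conj(1) + 2*(-1/2 + sqrt(5)/2)*conj(-1) + 2*(7/2 - sqrt(5)/2)*conj(1) + 5*(-2)*conj(-1) + 5*(-2)*conj(1)]
      = (1/20)[(6) + (-2) + (1 + sqrt(5)) + (sqrt(5) + 7) + (1 - sqrt(5)) + (7 - sqrt(5)) + (10) + (-10)] = 20/20 = 1
  <chi_rho, chi_5> = (1/20)[1*(6)*conj(2) + 1*(2)*conj(-2) + 2*(-sqrt(5)/2 - 1/2)*conj(1/2 + sqrt(5)/2) + 2*(sqrt(5)/2 + 7/2)*conj(-1/2 + sqrt(5)/2) + 2*(-1/2 + sqrt(5)/2)*conj(1/2 - sqrt(5)/2) + 2*(7/2 - sqrt(5)/2)*conj(-sqrt(5)/2 - 1/2) + 5*(-2)*conj(0) + 5*(-2)*conj(0)]
      = (1/20)[(12) + (-4) + (-3 - sqrt(5)) + (-1 + 3*sqrt(5)) + (-3 + sqrt(5)) + (-3*sqrt(5) - 1) + (0) + (0)] = 0/20 = 0
  <chi_rho, chi_6> = (1/20)[1*(6)*conj(2) + 1*(2)*conj(2) + 2*(-sqrt(5)/2 - 1/2)*conj(-1/2 + sqrt(5)/2) + 2*(sqrt(5)/2 + 7/2)*conj(-sqrt(5)/2 - 1/2) + 2*(-1/2 + sqrt(5)/2)*conj(-sqrt(5)/2 - 1/2) + 2*(7/2 - sqrt(5)/2)*conj(-1/2 + sqrt(5)/2) + 5*(-2)*conj(0) + 5*(-2)*conj(0)]
      = (1/20)[(12) + (4) + (-2) + (-4*sqrt(5) - 6) + (-2) + (-6 + 4*sqrt(5)) + (0) + (0)] = 0/20 = 0
  <chi_rho, chi_7> = (1/20)[1*(6)*conj(2) + 1*(2)*conj(-2) + 2*(-sqrt(5)/2 - 1/2)*conj(1/2 - sqrt(5)/2) + 2*(sqrt(5)/2 + 7/2)*conj(-sqrt(5)/2 - 1/2) + 2*(-1/2 + sqrt(5)/2)*conj(1/2 + sqrt(5)/2) + 2*(7/2 - sqrt(5)/2)*conj(-1/2 + sqrt(5)/2) + 5*(-2)*conj(0) + 5*(-2)*conj(0)]
      = (1/20)[(12) + (-4) + (2) + (-4*sqrt(5) - 6) + (2) + (-6 + 4*sqrt(5)) + (0) + (0)] = 0/20 = 0
  <chi_rho, chi_8> = (1/20)[1*(6)*conj(2) + 1*(2)*conj(2) + 2*(-sqrt(5)/2 - 1/2)*conj(-sqrt(5)/2 - 1/2) + 2*(sqrt(5)/2 + 7/2)*conj(-1/2 + sqrt(5)/2) + 2*(-1/2 + sqrt(5)/2)*conj(-1/2 + sqrt(5)/2) + 2*(7/2 - sqrt(5)/2)*conj(-sqrt(5)/2 - 1/2) + 5*(-2)*conj(0) + 5*(-2)*conj(0)]
      = (1/20)[(12) + (4) + (sqrt(5) + 3) + (-1 + 3*sqrt(5)) + (3 - sqrt(5)) + (-3*sqrt(5) - 1) + (0) + (0)] = 20/20 = 1
Dimension check: dim(rho) = sum (mult * dim) = 0*1 + 2*1 + 1*1 + 1*1 + 0*2 + 0*2 + 0*2 + 1*2 = 6 = chi_rho(e) = 6.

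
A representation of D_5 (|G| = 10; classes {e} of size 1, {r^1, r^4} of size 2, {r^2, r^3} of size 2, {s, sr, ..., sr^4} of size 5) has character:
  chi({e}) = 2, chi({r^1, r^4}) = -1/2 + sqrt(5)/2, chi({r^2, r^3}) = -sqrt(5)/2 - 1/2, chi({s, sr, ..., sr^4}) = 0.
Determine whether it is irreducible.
Irreducible: <chi, chi> = 1.

Explanation: <chi, chi> = (1/|G|) sum_C |C| * |chi(C)|^2 = (1/10)[1*|2|^2 + 2*|-1/2 + sqrt(5)/2|^2 + 2*|-sqrt(5)/2 - 1/2|^2 + 5*|0|^2]
  = (1/10)[(4) + (3 - sqrt(5)) + (sqrt(5) + 3) + (0)] = 10/10 = 1.
A character is irreducible iff <chi, chi> = 1, so this representation is irreducible.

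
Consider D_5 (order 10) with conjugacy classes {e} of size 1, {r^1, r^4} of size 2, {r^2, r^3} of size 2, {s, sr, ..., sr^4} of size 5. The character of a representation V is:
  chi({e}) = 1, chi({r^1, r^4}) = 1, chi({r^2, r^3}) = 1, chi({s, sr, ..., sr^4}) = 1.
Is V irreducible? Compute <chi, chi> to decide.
Irreducible: <chi, chi> = 1.

Why: <chi, chi> = (1/|G|) sum_C |C| * |chi(C)|^2 = (1/10)[1*|1|^2 + 2*|1|^2 + 2*|1|^2 + 5*|1|^2]
  = (1/10)[(1) + (2) + (2) + (5)] = 10/10 = 1.
A character is irreducible iff <chi, chi> = 1, so this representation is irreducible.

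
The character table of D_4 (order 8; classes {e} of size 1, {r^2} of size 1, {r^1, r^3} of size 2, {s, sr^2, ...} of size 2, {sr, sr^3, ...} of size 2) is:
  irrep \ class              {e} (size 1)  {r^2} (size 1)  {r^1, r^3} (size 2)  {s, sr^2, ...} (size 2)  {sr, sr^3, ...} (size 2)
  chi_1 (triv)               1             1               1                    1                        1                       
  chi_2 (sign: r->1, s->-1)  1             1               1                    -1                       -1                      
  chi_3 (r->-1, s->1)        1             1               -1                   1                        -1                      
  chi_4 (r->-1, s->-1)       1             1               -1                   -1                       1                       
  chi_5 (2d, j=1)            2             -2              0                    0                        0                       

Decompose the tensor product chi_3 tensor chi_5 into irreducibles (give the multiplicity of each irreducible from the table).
chi_3 tensor chi_5 = chi_5 (all other irreducibles have multiplicity 0).

Details: The character of a tensor product is the pointwise product (chi_3 * chi_5)(C) = chi_3(C) * chi_5(C):
  {e}: (1)*(2), {r^2}: (1)*(-2), {r^1, r^3}: (-1)*(0), {s, sr^2, ...}: (1)*(0), {sr, sr^3, ...}: (-1)*(0)
so (chi_3 * chi_5) takes values
  {e} -> 2, {r^2} -> -2, {r^1, r^3} -> 0, {s, sr^2, ...} -> 0, {sr, sr^3, ...} -> 0.
Now take the inner product of this character with each irreducible chi from the table, <chi_3*chi_5, chi> = (1/8) sum_C |C| (chi_3*chi_5)(C) conj(chi(C)):
  <chi_3*chi_5, chi_1> = (1/8)[1*(2)*conj(1) + 1*(-2)*conj(1) + 2*(0)*conj(1) + 2*(0)*conj(1) + 2*(0)*conj(1)]
      = (1/8)[(2) + (-2) + (0) + (0) + (0)] = 0/8 = 0
  <chi_3*chi_5, chi_2> = (1/8)[1*(2)*conj(1) + 1*(-2)*conj(1) + 2*(0)*conj(1) + 2*(0)*conj(-1) + 2*(0)*conj(-1)]
      = (1/8)[(2) + (-2) + (0) + (0) + (0)] = 0/8 = 0
  <chi_3*chi_5, chi_3> = (1/8)[1*(2)*conj(1) + 1*(-2)*conj(1) + 2*(0)*conj(-1) + 2*(0)*conj(1) + 2*(0)*conj(-1)]
      = (1/8)[(2) + (-2) + (0) + (0) + (0)] = 0/8 = 0
  <chi_3*chi_5, chi_4> = (1/8)[1*(2)*conj(1) + 1*(-2)*conj(1) + 2*(0)*conj(-1) + 2*(0)*conj(-1) + 2*(0)*conj(1)]
      = (1/8)[(2) + (-2) + (0) + (0) + (0)] = 0/8 = 0
  <chi_3*chi_5, chi_5> = (1/8)[1*(2)*conj(2) + 1*(-2)*conj(-2) + 2*(0)*conj(0) + 2*(0)*conj(0) + 2*(0)*conj(0)]
      = (1/8)[(4) + (4) + (0) + (0) + (0)] = 8/8 = 1
Hence the multiplicities are chi_5: 1. Dimension check: dim(chi_3)*dim(chi_5) = 1*2 = 2 and sum (mult * dim) = 1*2 = 2.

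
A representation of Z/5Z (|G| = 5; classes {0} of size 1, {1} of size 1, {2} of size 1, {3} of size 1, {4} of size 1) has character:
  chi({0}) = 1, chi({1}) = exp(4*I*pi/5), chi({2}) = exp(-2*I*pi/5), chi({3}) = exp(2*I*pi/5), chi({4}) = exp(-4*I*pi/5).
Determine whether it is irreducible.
Irreducible: <chi, chi> = 1.

Proof sketch: <chi, chi> = (1/|G|) sum_C |C| * |chi(C)|^2 = (1/5)[1*|1|^2 + 1*|exp(4*I*pi/5)|^2 + 1*|exp(-2*I*pi/5)|^2 + 1*|exp(2*I*pi/5)|^2 + 1*|exp(-4*I*pi/5)|^2]
  = (1/5)[(1) + (1) + (1) + (1) + (1)] = 5/5 = 1.
(Exp terms are combined using exp(i*s)*conj(exp(i*t)) = exp(i*(s-t)), and sums of them are collapsed using the identity that for every m > 1 the m distinct m-th roots of unity sum to 0, e.g. 1 + exp(2*I*pi/3) + exp(-2*I*pi/3) = 0.)
A character is irreducible iff <chi, chi> = 1, so this representation is irreducible.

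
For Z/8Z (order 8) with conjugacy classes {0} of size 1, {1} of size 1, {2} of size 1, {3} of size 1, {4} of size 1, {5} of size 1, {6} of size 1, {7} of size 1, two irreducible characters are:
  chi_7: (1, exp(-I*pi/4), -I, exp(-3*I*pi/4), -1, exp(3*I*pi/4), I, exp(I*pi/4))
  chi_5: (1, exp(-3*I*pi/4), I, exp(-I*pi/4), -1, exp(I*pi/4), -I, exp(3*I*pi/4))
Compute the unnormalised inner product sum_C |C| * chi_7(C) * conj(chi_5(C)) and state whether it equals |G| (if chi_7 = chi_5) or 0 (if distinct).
Sum = 0; so <chi_7, chi_5> = 0 (distinct irreducibles are orthogonal).

Reasoning: Compute term by term over conjugacy classes (|C| * chi_7(C) * conj(chi_5(C))):
  1*(1)*conj(1) + 1*(exp(-I*pi/4))*conj(exp(-3*I*pi/4)) + 1*(-I)*conj(I) + 1*(exp(-3*I*pi/4))*conj(exp(-I*pi/4)) + 1*(-1)*conj(-1) + 1*(exp(3*I*pi/4))*conj(exp(I*pi/4)) + 1*(I)*conj(-I) + 1*(exp(I*pi/4))*conj(exp(3*I*pi/4))
  = (1) + (I) + (-1) + (-I) + (1) + (I) + (-1) + (-I)
  = 0.
(Exp terms are combined using exp(i*s)*conj(exp(i*t)) = exp(i*(s-t)), and sums of them are collapsed using the identity that for every m > 1 the m distinct m-th roots of unity sum to 0, e.g. 1 + exp(2*I*pi/3) + exp(-2*I*pi/3) = 0.)
Dividing by |G| = 8 gives 0/8 = 0, matching the row-orthogonality relation <chi_7, chi_5> = [chi_7 = chi_5].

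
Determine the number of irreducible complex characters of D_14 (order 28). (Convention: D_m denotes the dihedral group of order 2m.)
10

Derivation: The number of irreducible complex representations of a finite group equals its number of conjugacy classes. D_14 has 10 conjugacy classes (n/2 + 3 for n even), so D_14 (order 28) has exactly 10 irreducible complex representations.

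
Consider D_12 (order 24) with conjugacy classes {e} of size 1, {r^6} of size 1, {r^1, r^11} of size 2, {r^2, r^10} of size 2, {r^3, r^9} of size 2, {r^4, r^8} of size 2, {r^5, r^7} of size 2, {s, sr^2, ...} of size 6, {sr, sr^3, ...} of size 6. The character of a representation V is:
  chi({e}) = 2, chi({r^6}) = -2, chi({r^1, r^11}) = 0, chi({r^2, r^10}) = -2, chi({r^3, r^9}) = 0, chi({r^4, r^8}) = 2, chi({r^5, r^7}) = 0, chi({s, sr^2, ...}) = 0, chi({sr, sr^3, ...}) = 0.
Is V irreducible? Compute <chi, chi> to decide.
Irreducible: <chi, chi> = 1.

Justification: <chi, chi> = (1/|G|) sum_C |C| * |chi(C)|^2 = (1/24)[1*|2|^2 + 1*|-2|^2 + 2*|0|^2 + 2*|-2|^2 + 2*|0|^2 + 2*|2|^2 + 2*|0|^2 + 6*|0|^2 + 6*|0|^2]
  = (1/24)[(4) + (4) + (0) + (8) + (0) + (8) + (0) + (0) + (0)] = 24/24 = 1.
A character is irreducible iff <chi, chi> = 1, so this representation is irreducible.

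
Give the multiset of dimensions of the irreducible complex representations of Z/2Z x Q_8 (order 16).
Dimensions: 1, 1, 1, 1, 1, 1, 1, 1, 2, 2

Working: There are 10 irreducibles (= number of conjugacy classes). Their dimensions d_i satisfy sum d_i^2 = |G| = 16: 1 + 1 + 1 + 1 + 1 + 1 + 1 + 1 + 4 + 4 = 16. (For the product with Z/2Z: each of the 2 1-dim characters of Z/2Z tensors with each irrep of Q_8, giving 2 copies of each Q_8-dimension.)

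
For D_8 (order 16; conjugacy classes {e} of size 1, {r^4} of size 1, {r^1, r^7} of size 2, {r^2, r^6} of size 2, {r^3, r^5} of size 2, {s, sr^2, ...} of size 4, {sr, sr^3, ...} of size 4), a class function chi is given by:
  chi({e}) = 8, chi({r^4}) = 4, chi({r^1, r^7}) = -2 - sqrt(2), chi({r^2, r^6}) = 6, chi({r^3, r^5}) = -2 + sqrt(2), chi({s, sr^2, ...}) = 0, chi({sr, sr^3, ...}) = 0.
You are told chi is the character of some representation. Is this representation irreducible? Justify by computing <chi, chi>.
Not irreducible (reducible): <chi, chi> = 11 > 1.

Explanation: <chi, chi> = (1/|G|) sum_C |C| * |chi(C)|^2 = (1/16)[1*|8|^2 + 1*|4|^2 + 2*|-2 - sqrt(2)|^2 + 2*|6|^2 + 2*|-2 + sqrt(2)|^2 + 4*|0|^2 + 4*|0|^2]
  = (1/16)[(64) + (16) + (8*sqrt(2) + 12) + (72) + (12 - 8*sqrt(2)) + (0) + (0)] = 176/16 = 11.
A character is irreducible iff <chi, chi> = 1, so this representation is reducible.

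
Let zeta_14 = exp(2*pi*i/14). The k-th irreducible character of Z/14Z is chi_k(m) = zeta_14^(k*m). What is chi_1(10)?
chi_1(10) = zeta_14^10 = exp(-4*I*pi/7)

Why: chi_1(10) = zeta_14^(1*10) = zeta_14^10. Since zeta_14^14 = 1, this equals zeta_14^10 = exp(2*pi*i*10/14) = exp(-4*I*pi/7).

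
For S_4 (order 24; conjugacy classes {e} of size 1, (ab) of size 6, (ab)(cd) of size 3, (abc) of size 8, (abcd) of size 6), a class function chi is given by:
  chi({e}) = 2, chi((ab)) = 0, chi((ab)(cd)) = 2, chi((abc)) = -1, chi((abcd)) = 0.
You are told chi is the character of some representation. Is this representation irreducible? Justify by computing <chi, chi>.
Irreducible: <chi, chi> = 1.

Reasoning: <chi, chi> = (1/|G|) sum_C |C| * |chi(C)|^2 = (1/24)[1*|2|^2 + 6*|0|^2 + 3*|2|^2 + 8*|-1|^2 + 6*|0|^2]
  = (1/24)[(4) + (0) + (12) + (8) + (0)] = 24/24 = 1.
A character is irreducible iff <chi, chi> = 1, so this representation is irreducible.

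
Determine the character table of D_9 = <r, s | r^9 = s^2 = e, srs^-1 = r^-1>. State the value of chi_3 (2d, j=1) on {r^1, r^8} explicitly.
Conjugacy classes: {e} of size 1, {r^1, r^8} of size 2, {r^2, r^7} of size 2, {r^3, r^6} of size 2, {r^4, r^5} of size 2, {s, sr, ..., sr^8} of size 9.
Character table:
  irrep \ class              {e} (size 1)  {r^1, r^8} (size 2)  {r^2, r^7} (size 2)  {r^3, r^6} (size 2)  {r^4, r^5} (size 2)  {s, sr, ..., sr^8} (size 9)
  chi_1 (triv)               1             1                    1                    1                    1                    1                          
  chi_2 (sign: r->1, s->-1)  1             1                    1                    1                    1                    -1                         
  chi_3 (2d, j=1)            2             2*cos(2*pi/9)        2*cos(4*pi/9)        -1                   -2*cos(pi/9)         0                          
  chi_4 (2d, j=2)            2             2*cos(4*pi/9)        -2*cos(pi/9)         -1                   2*cos(2*pi/9)        0                          
  chi_5 (2d, j=3)            2             -1                   -1                   2                    -1                   0                          
  chi_6 (2d, j=4)            2             -2*cos(pi/9)         2*cos(2*pi/9)        -1                   2*cos(4*pi/9)        0                          

Spot check: chi_3 (2d, j=1) on {r^1, r^8} = 2*cos(2*pi/9).

Explanation: D_9 has order 2*9 = 18 with 6 conjugacy classes, hence 6 irreducibles. Sum of squared dims 1 + 1 + 4 + 4 + 4 + 4 = 18 = |G|. Linear characters come from the abelianisation; the 2-dimensional irreps have character r^k -> 2*cos(2*pi*j*k/9), reflections -> 0.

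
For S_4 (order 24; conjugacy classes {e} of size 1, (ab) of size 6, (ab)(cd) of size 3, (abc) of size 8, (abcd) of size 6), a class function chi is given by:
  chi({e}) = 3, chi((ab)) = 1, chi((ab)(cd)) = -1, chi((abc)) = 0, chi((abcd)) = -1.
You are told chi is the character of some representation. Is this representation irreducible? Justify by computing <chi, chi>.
Irreducible: <chi, chi> = 1.

Proof sketch: <chi, chi> = (1/|G|) sum_C |C| * |chi(C)|^2 = (1/24)[1*|3|^2 + 6*|1|^2 + 3*|-1|^2 + 8*|0|^2 + 6*|-1|^2]
  = (1/24)[(9) + (6) + (3) + (0) + (6)] = 24/24 = 1.
A character is irreducible iff <chi, chi> = 1, so this representation is irreducible.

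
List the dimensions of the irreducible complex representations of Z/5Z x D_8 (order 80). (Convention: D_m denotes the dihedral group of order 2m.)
Dimensions: 1, 1, 1, 1, 1, 1, 1, 1, 1, 1, 1, 1, 1, 1, 1, 1, 1, 1, 1, 1, 2, 2, 2, 2, 2, 2, 2, 2, 2, 2, 2, 2, 2, 2, 2

Explanation: There are 35 irreducibles (= number of conjugacy classes). Their dimensions d_i satisfy sum d_i^2 = |G| = 80: 1 + 1 + 1 + 1 + 1 + 1 + 1 + 1 + 1 + 1 + 1 + 1 + 1 + 1 + 1 + 1 + 1 + 1 + 1 + 1 + 4 + 4 + 4 + 4 + 4 + 4 + 4 + 4 + 4 + 4 + 4 + 4 + 4 + 4 + 4 = 80. (For the product with Z/5Z: each of the 5 1-dim characters of Z/5Z tensors with each irrep of D_8, giving 5 copies of each D_8-dimension.)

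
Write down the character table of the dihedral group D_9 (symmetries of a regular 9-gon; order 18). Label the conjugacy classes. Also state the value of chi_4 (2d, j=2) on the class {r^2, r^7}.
Conjugacy classes: {e} of size 1, {r^1, r^8} of size 2, {r^2, r^7} of size 2, {r^3, r^6} of size 2, {r^4, r^5} of size 2, {s, sr, ..., sr^8} of size 9.
Character table:
  irrep \ class              {e} (size 1)  {r^1, r^8} (size 2)  {r^2, r^7} (size 2)  {r^3, r^6} (size 2)  {r^4, r^5} (size 2)  {s, sr, ..., sr^8} (size 9)
  chi_1 (triv)               1             1                    1                    1                    1                    1                          
  chi_2 (sign: r->1, s->-1)  1             1                    1                    1                    1                    -1                         
  chi_3 (2d, j=1)            2             2*cos(2*pi/9)        2*cos(4*pi/9)        -1                   -2*cos(pi/9)         0                          
  chi_4 (2d, j=2)            2             2*cos(4*pi/9)        -2*cos(pi/9)         -1                   2*cos(2*pi/9)        0                          
  chi_5 (2d, j=3)            2             -1                   -1                   2                    -1                   0                          
  chi_6 (2d, j=4)            2             -2*cos(pi/9)         2*cos(2*pi/9)        -1                   2*cos(4*pi/9)        0                          

Spot check: chi_4 (2d, j=2) on {r^2, r^7} = -2*cos(pi/9).

Explanation: D_9 has order 2*9 = 18 with 6 conjugacy classes, hence 6 irreducibles. Sum of squared dims 1 + 1 + 4 + 4 + 4 + 4 = 18 = |G|. Linear characters come from the abelianisation; the 2-dimensional irreps have character r^k -> 2*cos(2*pi*j*k/9), reflections -> 0.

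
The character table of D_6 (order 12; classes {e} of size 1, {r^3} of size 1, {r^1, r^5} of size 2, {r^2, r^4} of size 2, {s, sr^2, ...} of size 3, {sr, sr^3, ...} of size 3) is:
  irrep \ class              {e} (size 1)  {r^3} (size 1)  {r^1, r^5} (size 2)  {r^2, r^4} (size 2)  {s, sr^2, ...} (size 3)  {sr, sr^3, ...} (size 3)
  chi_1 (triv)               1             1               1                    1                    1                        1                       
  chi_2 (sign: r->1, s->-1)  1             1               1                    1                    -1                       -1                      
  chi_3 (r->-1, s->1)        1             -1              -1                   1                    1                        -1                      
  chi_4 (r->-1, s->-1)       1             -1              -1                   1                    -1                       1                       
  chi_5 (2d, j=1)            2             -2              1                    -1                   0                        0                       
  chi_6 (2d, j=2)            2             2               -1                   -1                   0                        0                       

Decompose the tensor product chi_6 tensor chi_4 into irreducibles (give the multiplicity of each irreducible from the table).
chi_6 tensor chi_4 = chi_5 (all other irreducibles have multiplicity 0).

Argument: The character of a tensor product is the pointwise product (chi_6 * chi_4)(C) = chi_6(C) * chi_4(C):
  {e}: (2)*(1), {r^3}: (2)*(-1), {r^1, r^5}: (-1)*(-1), {r^2, r^4}: (-1)*(1), {s, sr^2, ...}: (0)*(-1), {sr, sr^3, ...}: (0)*(1)
so (chi_6 * chi_4) takes values
  {e} -> 2, {r^3} -> -2, {r^1, r^5} -> 1, {r^2, r^4} -> -1, {s, sr^2, ...} -> 0, {sr, sr^3, ...} -> 0.
Now take the inner product of this character with each irreducible chi from the table, <chi_6*chi_4, chi> = (1/12) sum_C |C| (chi_6*chi_4)(C) conj(chi(C)):
  <chi_6*chi_4, chi_1> = (1/12)[1*(2)*conj(1) + 1*(-2)*conj(1) + 2*(1)*conj(1) + 2*(-1)*conj(1) + 3*(0)*conj(1) + 3*(0)*conj(1)]
      = (1/12)[(2) + (-2) + (2) + (-2) + (0) + (0)] = 0/12 = 0
  <chi_6*chi_4, chi_2> = (1/12)[1*(2)*conj(1) + 1*(-2)*conj(1) + 2*(1)*conj(1) + 2*(-1)*conj(1) + 3*(0)*conj(-1) + 3*(0)*conj(-1)]
      = (1/12)[(2) + (-2) + (2) + (-2) + (0) + (0)] = 0/12 = 0
  <chi_6*chi_4, chi_3> = (1/12)[1*(2)*conj(1) + 1*(-2)*conj(-1) + 2*(1)*conj(-1) + 2*(-1)*conj(1) + 3*(0)*conj(1) + 3*(0)*conj(-1)]
      = (1/12)[(2) + (2) + (-2) + (-2) + (0) + (0)] = 0/12 = 0
  <chi_6*chi_4, chi_4> = (1/12)[1*(2)*conj(1) + 1*(-2)*conj(-1) + 2*(1)*conj(-1) + 2*(-1)*conj(1) + 3*(0)*conj(-1) + 3*(0)*conj(1)]
      = (1/12)[(2) + (2) + (-2) + (-2) + (0) + (0)] = 0/12 = 0
  <chi_6*chi_4, chi_5> = (1/12)[1*(2)*conj(2) + 1*(-2)*conj(-2) + 2*(1)*conj(1) + 2*(-1)*conj(-1) + 3*(0)*conj(0) + 3*(0)*conj(0)]
      = (1/12)[(4) + (4) + (2) + (2) + (0) + (0)] = 12/12 = 1
  <chi_6*chi_4, chi_6> = (1/12)[1*(2)*conj(2) + 1*(-2)*conj(2) + 2*(1)*conj(-1) + 2*(-1)*conj(-1) + 3*(0)*conj(0) + 3*(0)*conj(0)]
      = (1/12)[(4) + (-4) + (-2) + (2) + (0) + (0)] = 0/12 = 0
Hence the multiplicities are chi_5: 1. Dimension check: dim(chi_6)*dim(chi_4) = 2*1 = 2 and sum (mult * dim) = 1*2 = 2.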